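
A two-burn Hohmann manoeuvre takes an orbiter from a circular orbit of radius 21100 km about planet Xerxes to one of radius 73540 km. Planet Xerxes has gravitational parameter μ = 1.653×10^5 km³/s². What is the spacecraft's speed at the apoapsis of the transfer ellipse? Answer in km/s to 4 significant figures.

v = 1.001 km/s

Semi-major axis of the transfer orbit: a_t = (21100 + 73540)/2 = 47320 km.
At apoapsis, r = 73540 km.
From the vis-viva equation, v = √[μ(2/r − 1/a_t)] = 1.001 km/s.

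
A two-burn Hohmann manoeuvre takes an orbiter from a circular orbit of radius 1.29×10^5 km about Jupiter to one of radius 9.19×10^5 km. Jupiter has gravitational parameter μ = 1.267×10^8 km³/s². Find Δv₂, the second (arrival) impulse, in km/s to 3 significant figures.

Δv₂ = 5.92 km/s

The Hohmann ellipse has a_t = (r₁ + r₂)/2 = 5.240×10^5 km.
On the circular orbit at r = 9.190×10^5 km, v_c = √(μ/r) = 11.742 km/s.
Transfer-orbit speed at the same r (vis-viva, a = a_t): v_t = √[μ(2/r − 1/a_t)] = 5.8259 km/s.
Δv₂ = |v_t − v_c| = |5.8259 − 11.742| = 5.916 km/s.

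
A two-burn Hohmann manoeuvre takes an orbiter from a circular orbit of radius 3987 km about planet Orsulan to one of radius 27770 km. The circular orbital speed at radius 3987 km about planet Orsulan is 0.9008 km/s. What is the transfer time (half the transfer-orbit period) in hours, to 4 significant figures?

From the circular-orbit relation v² = μ/r at r = 3987 km: μ = v²r = (0.9008)² × 3987 = 3235.21 km³/s².
Transfer-ellipse semi-major axis a_t = (r₁ + r₂)/2 = (3987 + 27770)/2 = 15878.5 km.
Half the transfer-orbit period gives t = π√(a_t³/μ) = 1.1051×10^5 s.
Converting: 1.1051×10^5 s ÷ 3600 s/hour = 30.70 hours.

t = 30.70 hours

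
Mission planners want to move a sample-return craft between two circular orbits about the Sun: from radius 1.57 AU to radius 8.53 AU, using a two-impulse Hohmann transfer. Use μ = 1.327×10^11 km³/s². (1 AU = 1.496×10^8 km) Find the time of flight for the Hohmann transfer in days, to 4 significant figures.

t = 2073 days

In km: r₁ = 1.57 × 1.496×10^8 = 2.34872×10^8 km; r₂ = 8.53 × 1.496×10^8 = 1.276088×10^9 km.
Transfer-ellipse semi-major axis a_t = (r₁ + r₂)/2 = (2.34872×10^8 + 1.276088×10^9)/2 = 7.5548×10^8 km.
By Kepler's third law the transfer-orbit period is T = 2π√(a_t³/μ), so t = T/2 = 1.791×10^8 s.
Converting: 1.791×10^8 s ÷ 86400 s/day = 2073 days.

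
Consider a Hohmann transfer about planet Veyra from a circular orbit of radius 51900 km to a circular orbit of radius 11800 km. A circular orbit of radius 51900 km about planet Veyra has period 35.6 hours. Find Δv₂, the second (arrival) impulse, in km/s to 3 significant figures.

Δv₂ = 1.48 km/s

From Kepler's third law T² = 4π²r³/μ at r = 51900 km, T = 35.6 hours = 35.6 × 3600 s = 1.2816×10^5 s: μ = 4π²r³/T² = 3.36014×10^5 km³/s².
Transfer-ellipse semi-major axis a_t = (r₁ + r₂)/2 = (51900 + 11800)/2 = 31850 km.
On the circular orbit at r = 11800 km, v_c = √(μ/r) = 5.336 km/s.
Transfer-orbit speed at the same r (vis-viva, a = a_t): v_t = √[μ(2/r − 1/a_t)] = 6.812 km/s.
Δv₂ = |v_t − v_c| = |6.812 − 5.336| = 1.476 km/s.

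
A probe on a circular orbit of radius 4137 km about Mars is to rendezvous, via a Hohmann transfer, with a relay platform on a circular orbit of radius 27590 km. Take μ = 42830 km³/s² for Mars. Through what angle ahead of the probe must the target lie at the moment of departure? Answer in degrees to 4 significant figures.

The Hohmann ellipse has a_t = (r₁ + r₂)/2 = 15863.5 km.
Transfer time t = π√(a_t³/μ) = 30330 s.
Target angular speed ω₂ = √(μ/r₂³) = 4.516×10^-5 rad/s.
Angle swept by the target during transfer: ω₂·t = 1.3697 rad = 78.48°.
The probe traverses 180° on the transfer ellipse, so the target must lead by 180° − 78.48° = 101.5°.

φ = 101.5°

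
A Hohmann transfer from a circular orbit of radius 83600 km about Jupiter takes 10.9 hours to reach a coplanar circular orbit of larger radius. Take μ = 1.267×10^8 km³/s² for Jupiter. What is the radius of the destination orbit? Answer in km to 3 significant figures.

r₂ = 4.57×10^5 km

Transfer time t = 10.9 hours = 39240 s, and t = π√(a_t³/μ).
So a_t = (μ t²/π²)^(1/3) = (1.267×10^8 × (39240)² / π²)^(1/3) = 2.7038×10^5 km.
Since a_t = (r₁ + r₂)/2, r₂ = 2a_t − r₁ = 2×2.7038×10^5 − 83600 = 4.5716×10^5 km.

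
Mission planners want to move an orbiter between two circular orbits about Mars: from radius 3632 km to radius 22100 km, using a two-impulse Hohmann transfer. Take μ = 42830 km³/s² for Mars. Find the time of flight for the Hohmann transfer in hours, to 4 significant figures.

Transfer-ellipse semi-major axis a_t = (r₁ + r₂)/2 = (3632 + 22100)/2 = 12866 km.
By Kepler's third law the transfer-orbit period is T = 2π√(a_t³/μ), so t = T/2 = 22153 s.
Converting: 22153 s ÷ 3600 s/hour = 6.154 hours.

t = 6.154 hours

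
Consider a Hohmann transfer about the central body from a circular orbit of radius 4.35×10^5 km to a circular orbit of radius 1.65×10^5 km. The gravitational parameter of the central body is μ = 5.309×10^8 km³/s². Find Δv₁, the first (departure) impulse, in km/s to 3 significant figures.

Semi-major axis of the transfer orbit: a_t = (4.350×10^5 + 1.650×10^5)/2 = 3.000×10^5 km.
Circular speed at r = 4.350×10^5 km: v_c = √(μ/r) = 34.9351 km/s.
Transfer-orbit speed at the same r (vis-viva, a = a_t): v_t = √[μ(2/r − 1/a_t)] = 25.9085 km/s.
Δv₁ = |v_t − v_c| = |25.9085 − 34.9351| = 9.027 km/s.

Δv₁ = 9.03 km/s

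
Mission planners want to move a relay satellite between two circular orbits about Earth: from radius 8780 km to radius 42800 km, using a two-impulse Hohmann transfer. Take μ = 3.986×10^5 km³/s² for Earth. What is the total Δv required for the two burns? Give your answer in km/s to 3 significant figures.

Transfer-ellipse semi-major axis a_t = (r₁ + r₂)/2 = (8780 + 42800)/2 = 25790 km.
Circular speed at r₁: v₁ = √(μ/r₁) = √(3.986×10^5/8780) = 6.738 km/s.
Transfer-orbit speed at r₁ (vis-viva): v_p = √[μ(2/r₁ − 1/a_t)] = 8.680 km/s.
First burn Δv₁ = |v_p − v₁| = 1.942 km/s.
At r₂, v₂ = √(μ/r₂) = 3.052 km/s.
Transfer-orbit speed at r₂: v_a = √[μ(2/r₂ − 1/a_t)] = 1.781 km/s.
Second burn Δv₂ = |v₂ − v_a| = 1.271 km/s.
Δv = Δv₁ + Δv₂ = 1.942 + 1.271 = 3.213 km/s.

Δv = 3.21 km/s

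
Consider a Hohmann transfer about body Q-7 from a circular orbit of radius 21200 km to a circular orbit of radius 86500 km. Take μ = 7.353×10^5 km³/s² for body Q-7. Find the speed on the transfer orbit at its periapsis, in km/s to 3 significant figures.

v = 7.46 km/s

Transfer-ellipse semi-major axis a_t = (r₁ + r₂)/2 = (21200 + 86500)/2 = 53850 km.
At periapsis, r = 21200 km.
Applying v² = μ(2/r − 1/a_t): v = 7.464 km/s.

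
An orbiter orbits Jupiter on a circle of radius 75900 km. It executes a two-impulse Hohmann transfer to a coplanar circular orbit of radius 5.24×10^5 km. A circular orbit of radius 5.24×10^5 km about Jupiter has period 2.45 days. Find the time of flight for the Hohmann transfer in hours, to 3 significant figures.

From Kepler's third law T² = 4π²r³/μ at r = 5.24×10^5 km, T = 2.45 days = 2.45 × 86400 s = 2.1168×10^5 s: μ = 4π²r³/T² = 1.26763×10^8 km³/s².
Semi-major axis of the transfer orbit: a_t = (75900 + 5.240×10^5)/2 = 2.9995×10^5 km.
By Kepler's third law the transfer-orbit period is T = 2π√(a_t³/μ), so t = T/2 = 45840 s.
Converting: 45840 s ÷ 3600 s/hour = 12.7 hours.

t = 12.7 hours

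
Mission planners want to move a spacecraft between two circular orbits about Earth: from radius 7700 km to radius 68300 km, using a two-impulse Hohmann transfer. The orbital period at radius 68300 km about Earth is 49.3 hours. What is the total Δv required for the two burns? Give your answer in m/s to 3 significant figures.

From Kepler's third law T² = 4π²r³/μ at r = 68300 km, T = 49.3 hours = 49.3 × 3600 s = 1.7748×10^5 s: μ = 4π²r³/T² = 3.99322×10^5 km³/s².
Transfer-ellipse semi-major axis a_t = (r₁ + r₂)/2 = (7700 + 68300)/2 = 38000 km.
At r₁ the circular-orbit speed is v₁ = √(μ/r₁) = 7.2014 km/s.
On the transfer ellipse at r₁, v² = μ(2/r − 1/a) gives v_p = √[μ(2/r₁ − 1/a_t)] = 9.6546 km/s.
First burn Δv₁ = |v_p − v₁| = 2.453 km/s.
Circular speed at r₂: v₂ = √(μ/r₂) = 2.418 km/s.
Transfer-orbit speed at r₂: v_a = √[μ(2/r₂ − 1/a_t)] = 1.088 km/s.
Second burn Δv₂ = |v₂ − v_a| = 1.330 km/s.
Total Δv = Δv₁ + Δv₂ = 3.783 km/s.

Δv = 3780 m/s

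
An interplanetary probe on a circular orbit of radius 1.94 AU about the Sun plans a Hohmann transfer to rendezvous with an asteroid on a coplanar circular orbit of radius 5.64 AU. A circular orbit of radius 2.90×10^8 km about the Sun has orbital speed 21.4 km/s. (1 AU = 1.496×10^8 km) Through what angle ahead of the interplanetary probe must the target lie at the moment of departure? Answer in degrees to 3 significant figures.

From the circular-orbit relation v² = μ/r at r = 2.90×10^8 km: μ = v²r = (21.4)² × 2.90×10^8 = 1.32808×10^11 km³/s².
In km: r₁ = 1.94 × 1.496×10^8 = 2.90224×10^8 km; r₂ = 5.64 × 1.496×10^8 = 8.43744×10^8 km.
Transfer-ellipse semi-major axis a_t = (r₁ + r₂)/2 = (2.90224×10^8 + 8.43744×10^8)/2 = 5.66984×10^8 km.
The half-period of the transfer ellipse is t = π√(a_t³/μ) = 1.163840×10^8 s.
The target's mean motion on its circular orbit is ω₂ = √(μ/r₂³) = 1.486951×10^-8 rad/s.
Angle swept by the target during transfer: ω₂·t = 1.730573 rad = 99.155°.
The interplanetary probe traverses 180° on the transfer ellipse, so the target must lead by 180° − 99.155° = 80.8°.

φ = 80.8°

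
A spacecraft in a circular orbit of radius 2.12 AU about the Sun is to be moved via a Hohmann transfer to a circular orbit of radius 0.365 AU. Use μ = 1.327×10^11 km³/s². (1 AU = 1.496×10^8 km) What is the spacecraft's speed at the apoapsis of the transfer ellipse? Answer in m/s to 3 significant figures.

In km: r₁ = 2.12 × 1.496×10^8 = 3.17152×10^8 km; r₂ = 0.365 × 1.496×10^8 = 5.4604×10^7 km.
Semi-major axis of the transfer orbit: a_t = (3.17152×10^8 + 5.4604×10^7)/2 = 1.85878×10^8 km.
At apoapsis, r = 3.17152×10^8 km.
From the vis-viva equation, v = √[μ(2/r − 1/a_t)] = 11.09 km/s.

v = 11100 m/s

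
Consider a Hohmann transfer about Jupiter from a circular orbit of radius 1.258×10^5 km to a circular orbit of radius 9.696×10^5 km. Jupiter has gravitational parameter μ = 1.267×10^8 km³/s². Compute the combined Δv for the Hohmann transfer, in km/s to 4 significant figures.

The Hohmann ellipse has a_t = (r₁ + r₂)/2 = 5.477×10^5 km.
Circular speed at r₁: v₁ = √(μ/r₁) = √(1.267×10^8/1.258×10^5) = 31.74 km/s.
On the transfer ellipse at r₁, vis-viva equation gives v_p = √[μ(2/r₁ − 1/a_t)] = 42.23 km/s.
First burn Δv₁ = |v_p − v₁| = 10.49 km/s.
At r₂, v₂ = √(μ/r₂) = 11.4312 km/s.
Transfer-orbit speed at r₂: v_a = √[μ(2/r₂ − 1/a_t)] = 5.47849 km/s.
Second burn Δv₂ = |v₂ − v_a| = 5.953 km/s.
Δv = Δv₁ + Δv₂ = 10.49 + 5.953 = 16.44 km/s.

Δv = 16.44 km/s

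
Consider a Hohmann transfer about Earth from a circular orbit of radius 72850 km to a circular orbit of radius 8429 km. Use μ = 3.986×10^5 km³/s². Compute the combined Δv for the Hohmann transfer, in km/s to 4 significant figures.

Δv = 3.604 km/s

Semi-major axis of the transfer orbit: a_t = (72850 + 8429)/2 = 40639.5 km.
At r₁ the circular-orbit speed is v₁ = √(μ/r₁) = 2.339 km/s.
Transfer-orbit speed at r₁ (vis-viva equation): v_a = √[μ(2/r₁ − 1/a_t)] = 1.065 km/s.
First burn Δv₁ = |v_a − v₁| = 1.274 km/s.
At r₂, v₂ = √(μ/r₂) = 6.877 km/s.
Transfer-orbit speed at r₂: v_p = √[μ(2/r₂ − 1/a_t)] = 9.207 km/s.
Second burn Δv₂ = |v₂ − v_p| = 2.330 km/s.
Δv = Δv₁ + Δv₂ = 1.274 + 2.330 = 3.604 km/s.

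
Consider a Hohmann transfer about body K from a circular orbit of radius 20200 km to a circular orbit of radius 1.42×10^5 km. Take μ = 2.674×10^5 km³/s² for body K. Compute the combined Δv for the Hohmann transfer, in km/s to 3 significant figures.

Semi-major axis of the transfer orbit: a_t = (20200 + 1.420×10^5)/2 = 81100 km.
Circular speed at r₁: v₁ = √(μ/r₁) = √(2.674×10^5/20200) = 3.638 km/s.
On the transfer ellipse at r₁, v² = μ(2/r − 1/a) gives v_p = √[μ(2/r₁ − 1/a_t)] = 4.814 km/s.
First burn Δv₁ = |v_p − v₁| = 1.176 km/s.
At r₂, v₂ = √(μ/r₂) = 1.3723 km/s.
Transfer-orbit speed at r₂: v_a = √[μ(2/r₂ − 1/a_t)] = 0.68486 km/s.
Second burn Δv₂ = |v₂ − v_a| = 0.6874 km/s.
Total Δv = Δv₁ + Δv₂ = 1.863 km/s.

Δv = 1.86 km/s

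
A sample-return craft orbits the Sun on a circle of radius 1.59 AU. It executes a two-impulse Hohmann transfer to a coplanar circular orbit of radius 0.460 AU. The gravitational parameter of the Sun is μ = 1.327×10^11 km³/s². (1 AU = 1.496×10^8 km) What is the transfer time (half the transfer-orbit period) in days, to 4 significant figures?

t = 189.5 days

In km: r₁ = 1.59 × 1.496×10^8 = 2.37864×10^8 km; r₂ = 0.460 × 1.496×10^8 = 6.8816×10^7 km.
The Hohmann ellipse has a_t = (r₁ + r₂)/2 = 1.5334×10^8 km.
Transfer time t = π√(a_t³/μ) = π√((1.5334×10^8)³ / 1.327×10^11) = 1.6376×10^7 s.
Converting: 1.6376×10^7 s ÷ 86400 s/day = 189.5 days.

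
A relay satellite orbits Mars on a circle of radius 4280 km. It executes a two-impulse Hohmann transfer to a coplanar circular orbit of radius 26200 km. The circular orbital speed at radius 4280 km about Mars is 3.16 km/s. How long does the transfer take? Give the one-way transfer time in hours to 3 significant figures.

From the circular-orbit relation v² = μ/r at r = 4280 km: μ = v²r = (3.16)² × 4280 = 42738.4 km³/s².
The Hohmann ellipse has a_t = (r₁ + r₂)/2 = 15240 km.
Half the transfer-orbit period gives t = π√(a_t³/μ) = 28590 s.
Converting: 28590 s ÷ 3600 s/hour = 7.94 hours.

t = 7.94 hours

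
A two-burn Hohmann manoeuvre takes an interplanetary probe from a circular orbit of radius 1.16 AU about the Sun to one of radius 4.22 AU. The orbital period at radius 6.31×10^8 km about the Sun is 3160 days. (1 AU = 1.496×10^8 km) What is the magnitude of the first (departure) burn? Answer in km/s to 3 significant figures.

Δv₁ = 6.99 km/s

From Kepler's third law T² = 4π²r³/μ at r = 6.31×10^8 km, T = 3160 days = 3160 × 86400 s = 2.73024×10^8 s: μ = 4π²r³/T² = 1.33060×10^11 km³/s².
In km: r₁ = 1.16 × 1.496×10^8 = 1.73536×10^8 km; r₂ = 4.22 × 1.496×10^8 = 6.31312×10^8 km.
Semi-major axis of the transfer orbit: a_t = (1.73536×10^8 + 6.31312×10^8)/2 = 4.02424×10^8 km.
On the circular orbit at r = 1.73536×10^8 km, v_c = √(μ/r) = 27.690 km/s.
Vis-viva on the transfer ellipse at r = 1.73536×10^8 km gives v_t = √[μ(2/r − 1/a_t)] = 34.682 km/s.
Δv₁ = |v_t − v_c| = |34.682 − 27.690| = 6.992 km/s.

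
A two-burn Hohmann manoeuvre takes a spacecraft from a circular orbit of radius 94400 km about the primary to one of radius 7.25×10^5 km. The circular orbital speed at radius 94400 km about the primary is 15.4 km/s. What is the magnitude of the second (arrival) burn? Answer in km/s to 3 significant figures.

From the circular-orbit relation v² = μ/r at r = 94400 km: μ = v²r = (15.4)² × 94400 = 2.23879×10^7 km³/s².
The Hohmann ellipse has a_t = (r₁ + r₂)/2 = 4.097×10^5 km.
On the circular orbit at r = 7.250×10^5 km, v_c = √(μ/r) = 5.557 km/s.
Vis-viva on the transfer ellipse at r = 7.250×10^5 km gives v_t = √[μ(2/r − 1/a_t)] = 2.667 km/s.
Δv₂ = |v_t − v_c| = |2.667 − 5.557| = 2.890 km/s.

Δv₂ = 2.89 km/s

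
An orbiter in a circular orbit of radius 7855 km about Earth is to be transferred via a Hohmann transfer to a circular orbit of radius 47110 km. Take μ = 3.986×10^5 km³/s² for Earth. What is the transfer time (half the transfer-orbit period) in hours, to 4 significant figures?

Transfer-ellipse semi-major axis a_t = (r₁ + r₂)/2 = (7855 + 47110)/2 = 27482.5 km.
Transfer time t = π√(a_t³/μ) = π√((27482.5)³ / 3.986×10^5) = 22670 s.
Converting: 22670 s ÷ 3600 s/hour = 6.297 hours.

t = 6.297 hours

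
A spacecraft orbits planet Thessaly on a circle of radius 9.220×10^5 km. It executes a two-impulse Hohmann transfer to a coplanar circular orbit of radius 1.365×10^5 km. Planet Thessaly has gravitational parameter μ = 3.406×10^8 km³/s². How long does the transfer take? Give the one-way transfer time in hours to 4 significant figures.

Semi-major axis of the transfer orbit: a_t = (9.220×10^5 + 1.365×10^5)/2 = 5.2925×10^5 km.
By Kepler's third law the transfer-orbit period is T = 2π√(a_t³/μ), so t = T/2 = 65540 s.
Converting: 65540 s ÷ 3600 s/hour = 18.21 hours.

t = 18.21 hours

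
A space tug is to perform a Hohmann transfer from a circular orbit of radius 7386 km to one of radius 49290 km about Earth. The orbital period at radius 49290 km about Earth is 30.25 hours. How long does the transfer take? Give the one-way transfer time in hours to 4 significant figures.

t = 6.593 hours

From Kepler's third law T² = 4π²r³/μ at r = 49290 km, T = 30.25 hours = 30.25 × 3600 s = 1.089×10^5 s: μ = 4π²r³/T² = 3.98640×10^5 km³/s².
The Hohmann ellipse has a_t = (r₁ + r₂)/2 = 28338 km.
Half the transfer-orbit period gives t = π√(a_t³/μ) = 23736 s.
Converting: 23736 s ÷ 3600 s/hour = 6.593 hours.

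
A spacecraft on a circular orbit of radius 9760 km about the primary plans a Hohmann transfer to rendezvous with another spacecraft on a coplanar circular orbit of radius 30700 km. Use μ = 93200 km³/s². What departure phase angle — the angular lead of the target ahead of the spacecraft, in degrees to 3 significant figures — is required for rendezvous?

Transfer-ellipse semi-major axis a_t = (r₁ + r₂)/2 = (9760 + 30700)/2 = 20230 km.
Transfer time t = π√(a_t³/μ) = 29610 s.
The target's mean motion on its circular orbit is ω₂ = √(μ/r₂³) = 5.6755×10^-5 rad/s.
Angle swept by the target during transfer: ω₂·t = 1.6805 rad = 96.29°.
The spacecraft traverses 180° on the transfer ellipse, so the target must lead by 180° − 96.29° = 83.7°.

φ = 83.7°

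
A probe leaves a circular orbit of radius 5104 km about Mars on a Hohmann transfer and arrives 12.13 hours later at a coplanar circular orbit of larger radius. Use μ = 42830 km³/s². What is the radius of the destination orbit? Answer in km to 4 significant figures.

Transfer time t = 12.13 hours = 43668 s, and t = π√(a_t³/μ).
So a_t = (μ t²/π²)^(1/3) = (42830 × (43668)² / π²)^(1/3) = 20227 km.
Since a_t = (r₁ + r₂)/2, r₂ = 2a_t − r₁ = 2×20227 − 5104 = 35350 km.

r₂ = 35350 km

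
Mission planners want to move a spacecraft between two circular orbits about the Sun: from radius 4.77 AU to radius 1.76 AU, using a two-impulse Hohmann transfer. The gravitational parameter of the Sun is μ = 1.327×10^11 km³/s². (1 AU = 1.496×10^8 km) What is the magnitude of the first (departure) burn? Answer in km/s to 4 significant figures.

In km: r₁ = 4.77 × 1.496×10^8 = 7.13592×10^8 km; r₂ = 1.76 × 1.496×10^8 = 2.63296×10^8 km.
Transfer-ellipse semi-major axis a_t = (r₁ + r₂)/2 = (7.13592×10^8 + 2.63296×10^8)/2 = 4.88444×10^8 km.
Circular speed at r = 7.13592×10^8 km: v_c = √(μ/r) = 13.637 km/s.
Vis-viva on the transfer ellipse at r = 7.13592×10^8 km gives v_t = √[μ(2/r − 1/a_t)] = 10.012 km/s.
Δv₁ = |v_t − v_c| = |10.012 − 13.637| = 3.625 km/s.

Δv₁ = 3.625 km/s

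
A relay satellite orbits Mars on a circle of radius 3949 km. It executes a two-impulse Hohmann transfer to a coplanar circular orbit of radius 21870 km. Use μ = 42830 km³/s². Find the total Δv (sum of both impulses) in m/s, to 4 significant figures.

Δv = 1619 m/s

The Hohmann ellipse has a_t = (r₁ + r₂)/2 = 12909.5 km.
At r₁ the circular-orbit speed is v₁ = √(μ/r₁) = 3.2933 km/s.
Transfer-orbit speed at r₁ (v² = μ(2/r − 1/a)): v_p = √[μ(2/r₁ − 1/a_t)] = 4.2865 km/s.
First burn Δv₁ = |v_p − v₁| = 0.9932 km/s.
At r₂, v₂ = √(μ/r₂) = 1.3994 km/s.
Transfer-orbit speed at r₂: v_a = √[μ(2/r₂ − 1/a_t)] = 0.77400 km/s.
Second burn Δv₂ = |v₂ − v_a| = 0.6254 km/s.
Δv = Δv₁ + Δv₂ = 0.9932 + 0.6254 = 1.619 km/s.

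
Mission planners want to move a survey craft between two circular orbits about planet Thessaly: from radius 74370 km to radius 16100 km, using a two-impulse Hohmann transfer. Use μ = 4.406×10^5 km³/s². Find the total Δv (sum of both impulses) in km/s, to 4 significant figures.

Semi-major axis of the transfer orbit: a_t = (74370 + 16100)/2 = 45235 km.
At r₁ the circular-orbit speed is v₁ = √(μ/r₁) = 2.4340 km/s.
Transfer-orbit speed at r₁ (vis-viva): v_a = √[μ(2/r₁ − 1/a_t)] = 1.4521 km/s.
First burn Δv₁ = |v_a − v₁| = 0.9819 km/s.
At r₂, v₂ = √(μ/r₂) = 5.2313 km/s.
Transfer-orbit speed at r₂: v_p = √[μ(2/r₂ − 1/a_t)] = 6.7077 km/s.
Second burn Δv₂ = |v₂ − v_p| = 1.476 km/s.
Total Δv = Δv₁ + Δv₂ = 2.458 km/s.

Δv = 2.458 km/s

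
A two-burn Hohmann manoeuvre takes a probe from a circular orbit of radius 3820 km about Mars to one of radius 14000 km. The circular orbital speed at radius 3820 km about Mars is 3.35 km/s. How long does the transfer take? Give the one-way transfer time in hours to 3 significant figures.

From the circular-orbit relation v² = μ/r at r = 3820 km: μ = v²r = (3.35)² × 3820 = 42869.9 km³/s².
Transfer-ellipse semi-major axis a_t = (r₁ + r₂)/2 = (3820 + 14000)/2 = 8910 km.
Transfer time t = π√(a_t³/μ) = π√((8910)³ / 42869.9) = 12760 s.
Converting: 12760 s ÷ 3600 s/hour = 3.54 hours.

t = 3.54 hours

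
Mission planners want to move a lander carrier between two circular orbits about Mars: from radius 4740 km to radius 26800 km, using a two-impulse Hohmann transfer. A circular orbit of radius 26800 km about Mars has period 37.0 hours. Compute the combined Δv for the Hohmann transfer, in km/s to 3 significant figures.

Δv = 1.48 km/s

From Kepler's third law T² = 4π²r³/μ at r = 26800 km, T = 37.0 hours = 37.0 × 3600 s = 1.332×10^5 s: μ = 4π²r³/T² = 42830.7 km³/s².
Semi-major axis of the transfer orbit: a_t = (4740 + 26800)/2 = 15770 km.
At r₁ the circular-orbit speed is v₁ = √(μ/r₁) = 3.0060 km/s.
Transfer-orbit speed at r₁ (v² = μ(2/r − 1/a)): v_p = √[μ(2/r₁ − 1/a_t)] = 3.9187 km/s.
First burn Δv₁ = |v_p − v₁| = 0.9127 km/s.
At r₂, v₂ = √(μ/r₂) = 1.2642 km/s.
Transfer-orbit speed at r₂: v_a = √[μ(2/r₂ − 1/a_t)] = 0.69308 km/s.
Second burn Δv₂ = |v₂ − v_a| = 0.5711 km/s.
Total Δv = Δv₁ + Δv₂ = 1.484 km/s.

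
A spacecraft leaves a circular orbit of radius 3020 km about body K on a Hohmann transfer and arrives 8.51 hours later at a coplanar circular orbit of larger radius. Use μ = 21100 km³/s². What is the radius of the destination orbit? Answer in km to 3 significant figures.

r₂ = 22200 km

Transfer time t = 8.51 hours = 30636 s, and t = π√(a_t³/μ).
So a_t = (μ t²/π²)^(1/3) = (21100 × (30636)² / π²)^(1/3) = 12613 km.
Since a_t = (r₁ + r₂)/2, r₂ = 2a_t − r₁ = 2×12613 − 3020 = 22206 km.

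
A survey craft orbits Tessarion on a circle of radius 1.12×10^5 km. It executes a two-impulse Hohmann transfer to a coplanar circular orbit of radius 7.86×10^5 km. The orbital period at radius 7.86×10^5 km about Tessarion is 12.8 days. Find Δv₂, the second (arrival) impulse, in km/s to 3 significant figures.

Δv₂ = 2.24 km/s

From Kepler's third law T² = 4π²r³/μ at r = 7.86×10^5 km, T = 12.8 days = 12.8 × 86400 s = 1.10592×10^6 s: μ = 4π²r³/T² = 1.56740×10^7 km³/s².
The Hohmann ellipse has a_t = (r₁ + r₂)/2 = 4.490×10^5 km.
Circular speed at r = 7.860×10^5 km: v_c = √(μ/r) = 4.4656 km/s.
Vis-viva on the transfer ellipse at r = 7.860×10^5 km gives v_t = √[μ(2/r − 1/a_t)] = 2.2303 km/s.
Δv₂ = |v_t − v_c| = |2.2303 − 4.4656| = 2.235 km/s.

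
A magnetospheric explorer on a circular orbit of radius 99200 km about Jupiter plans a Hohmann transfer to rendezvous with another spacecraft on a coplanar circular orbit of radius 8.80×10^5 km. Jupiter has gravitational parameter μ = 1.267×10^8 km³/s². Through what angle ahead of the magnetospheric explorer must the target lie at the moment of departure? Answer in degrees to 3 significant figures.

Transfer-ellipse semi-major axis a_t = (r₁ + r₂)/2 = (99200 + 8.800×10^5)/2 = 4.896×10^5 km.
The half-period of the transfer ellipse is t = π√(a_t³/μ) = 95614 s.
The target's mean motion on its circular orbit is ω₂ = √(μ/r₂³) = 1.3635×10^-5 rad/s.
Angle swept by the target during transfer: ω₂·t = 1.3037 rad = 74.70°.
The magnetospheric explorer traverses 180° on the transfer ellipse, so the target must lead by 180° − 74.70° = 105°.

φ = 105°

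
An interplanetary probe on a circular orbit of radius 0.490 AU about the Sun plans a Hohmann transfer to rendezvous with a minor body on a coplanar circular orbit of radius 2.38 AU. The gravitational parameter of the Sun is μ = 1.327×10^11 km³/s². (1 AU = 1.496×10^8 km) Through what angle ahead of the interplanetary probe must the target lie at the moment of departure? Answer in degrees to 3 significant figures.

In km: r₁ = 0.490 × 1.496×10^8 = 7.3304×10^7 km; r₂ = 2.38 × 1.496×10^8 = 3.56048×10^8 km.
Semi-major axis of the transfer orbit: a_t = (7.3304×10^7 + 3.56048×10^8)/2 = 2.14676×10^8 km.
Transfer time t = π√(a_t³/μ) = 2.7126×10^7 s.
The target's mean motion on its circular orbit is ω₂ = √(μ/r₂³) = 5.4222×10^-8 rad/s.
Angle swept by the target during transfer: ω₂·t = 1.4708 rad = 84.27°.
Arrival is 180° from departure on the ellipse, so φ = 180° − 84.27° = 95.7°.

φ = 95.7°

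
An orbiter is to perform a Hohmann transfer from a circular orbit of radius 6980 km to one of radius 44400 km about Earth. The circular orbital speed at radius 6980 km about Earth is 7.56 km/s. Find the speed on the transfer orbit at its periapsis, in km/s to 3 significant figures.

v = 9.94 km/s

From the circular-orbit relation v² = μ/r at r = 6980 km: μ = v²r = (7.56)² × 6980 = 3.98932×10^5 km³/s².
Semi-major axis of the transfer orbit: a_t = (6980 + 44400)/2 = 25690 km.
At periapsis, r = 6980 km.
From the vis-viva equation, v = √[μ(2/r − 1/a_t)] = 9.939 km/s.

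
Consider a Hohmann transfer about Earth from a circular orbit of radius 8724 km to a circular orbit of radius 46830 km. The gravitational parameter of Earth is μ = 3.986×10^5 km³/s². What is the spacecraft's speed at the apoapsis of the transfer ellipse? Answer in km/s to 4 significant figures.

v = 1.635 km/s

Semi-major axis of the transfer orbit: a_t = (8724 + 46830)/2 = 27777 km.
At apoapsis, r = 46830 km.
From the vis-viva equation, v = √[μ(2/r − 1/a_t)] = 1.635 km/s.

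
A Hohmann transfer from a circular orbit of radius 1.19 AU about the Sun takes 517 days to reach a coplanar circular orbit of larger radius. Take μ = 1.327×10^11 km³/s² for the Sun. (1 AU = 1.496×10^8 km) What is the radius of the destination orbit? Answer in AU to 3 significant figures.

r₂ = 2.81 AU

In km: r₁ = 1.19 × 1.496×10^8 = 1.78024×10^8 km.
Transfer time t = 517 days = 4.46688×10^7 s, and t = π√(a_t³/μ).
So a_t = (μ t²/π²)^(1/3) = (1.327×10^11 × (4.46688×10^7)² / π²)^(1/3) = 2.9936×10^8 km.
Since a_t = (r₁ + r₂)/2, r₂ = 2a_t − r₁ = 2×2.9936×10^8 − 1.78024×10^8 = 4.20696×10^8 km.
In AU: r₂ = 4.20696×10^8 / 1.496×10^8 = 2.81 AU.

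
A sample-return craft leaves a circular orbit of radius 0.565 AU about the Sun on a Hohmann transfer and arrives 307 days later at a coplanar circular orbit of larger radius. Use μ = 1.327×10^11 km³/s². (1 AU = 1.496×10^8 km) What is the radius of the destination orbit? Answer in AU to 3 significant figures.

In km: r₁ = 0.565 × 1.496×10^8 = 8.4524×10^7 km.
Transfer time t = 307 days = 2.65248×10^7 s, and t = π√(a_t³/μ).
So a_t = (μ t²/π²)^(1/3) = (1.327×10^11 × (2.65248×10^7)² / π²)^(1/3) = 2.1149×10^8 km.
Since a_t = (r₁ + r₂)/2, r₂ = 2a_t − r₁ = 2×2.1149×10^8 − 8.4524×10^7 = 3.38456×10^8 km.
In AU: r₂ = 3.38456×10^8 / 1.496×10^8 = 2.26 AU.

r₂ = 2.26 AU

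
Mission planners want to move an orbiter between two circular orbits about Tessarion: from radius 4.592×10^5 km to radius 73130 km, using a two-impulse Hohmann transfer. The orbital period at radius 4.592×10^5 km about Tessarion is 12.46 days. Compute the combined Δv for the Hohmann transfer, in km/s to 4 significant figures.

Δv = 3.381 km/s

From Kepler's third law T² = 4π²r³/μ at r = 4.592×10^5 km, T = 12.46 days = 12.46 × 86400 s = 1.076544×10^6 s: μ = 4π²r³/T² = 3.29839×10^6 km³/s².
Semi-major axis of the transfer orbit: a_t = (4.592×10^5 + 73130)/2 = 2.66165×10^5 km.
At r₁ the circular-orbit speed is v₁ = √(μ/r₁) = 2.6801 km/s.
Transfer-orbit speed at r₁ (vis-viva equation): v_a = √[μ(2/r₁ − 1/a_t)] = 1.4048 km/s.
First burn Δv₁ = |v_a − v₁| = 1.2753 km/s.
At r₂, v₂ = √(μ/r₂) = 6.7159 km/s.
Transfer-orbit speed at r₂: v_p = √[μ(2/r₂ − 1/a_t)] = 8.8212 km/s.
Second burn Δv₂ = |v₂ − v_p| = 2.1053 km/s.
Δv = Δv₁ + Δv₂ = 1.2753 + 2.1053 = 3.381 km/s.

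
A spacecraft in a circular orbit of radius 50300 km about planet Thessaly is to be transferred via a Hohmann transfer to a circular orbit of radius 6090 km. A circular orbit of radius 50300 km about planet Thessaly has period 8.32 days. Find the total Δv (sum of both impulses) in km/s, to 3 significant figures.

Δv = 0.659 km/s

From Kepler's third law T² = 4π²r³/μ at r = 50300 km, T = 8.32 days = 8.32 × 86400 s = 7.18848×10^5 s: μ = 4π²r³/T² = 9722.76 km³/s².
The Hohmann ellipse has a_t = (r₁ + r₂)/2 = 28195 km.
At r₁ the circular-orbit speed is v₁ = √(μ/r₁) = 0.43965 km/s.
Transfer-orbit speed at r₁ (vis-viva): v_a = √[μ(2/r₁ − 1/a_t)] = 0.20433 km/s.
First burn Δv₁ = |v_a − v₁| = 0.2353 km/s.
At r₂, v₂ = √(μ/r₂) = 1.26353 km/s.
Transfer-orbit speed at r₂: v_p = √[μ(2/r₂ − 1/a_t)] = 1.68766 km/s.
Second burn Δv₂ = |v₂ − v_p| = 0.4241 km/s.
Total Δv = Δv₁ + Δv₂ = 0.6594 km/s.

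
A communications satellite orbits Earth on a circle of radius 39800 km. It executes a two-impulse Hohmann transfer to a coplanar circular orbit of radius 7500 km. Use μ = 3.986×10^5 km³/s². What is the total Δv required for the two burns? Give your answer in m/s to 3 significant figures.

Δv = 3550 m/s

Semi-major axis of the transfer orbit: a_t = (39800 + 7500)/2 = 23650 km.
At r₁ the circular-orbit speed is v₁ = √(μ/r₁) = 3.165 km/s.
Transfer-orbit speed at r₁ (vis-viva): v_a = √[μ(2/r₁ − 1/a_t)] = 1.782 km/s.
First burn Δv₁ = |v_a − v₁| = 1.383 km/s.
At r₂, v₂ = √(μ/r₂) = 7.290 km/s.
Transfer-orbit speed at r₂: v_p = √[μ(2/r₂ − 1/a_t)] = 9.457 km/s.
Second burn Δv₂ = |v₂ − v_p| = 2.167 km/s.
Δv = Δv₁ + Δv₂ = 1.383 + 2.167 = 3.550 km/s.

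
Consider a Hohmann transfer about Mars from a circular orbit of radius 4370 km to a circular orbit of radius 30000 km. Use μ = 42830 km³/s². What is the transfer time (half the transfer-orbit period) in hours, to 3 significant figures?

The Hohmann ellipse has a_t = (r₁ + r₂)/2 = 17185 km.
By Kepler's third law the transfer-orbit period is T = 2π√(a_t³/μ), so t = T/2 = 34200 s.
Converting: 34200 s ÷ 3600 s/hour = 9.50 hours.

t = 9.50 hours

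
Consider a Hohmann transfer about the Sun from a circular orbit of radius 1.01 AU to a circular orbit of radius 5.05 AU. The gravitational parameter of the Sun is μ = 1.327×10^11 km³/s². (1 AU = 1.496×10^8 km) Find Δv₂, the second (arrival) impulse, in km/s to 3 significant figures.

Δv₂ = 5.60 km/s

In km: r₁ = 1.01 × 1.496×10^8 = 1.51096×10^8 km; r₂ = 5.05 × 1.496×10^8 = 7.5548×10^8 km.
Semi-major axis of the transfer orbit: a_t = (1.51096×10^8 + 7.5548×10^8)/2 = 4.53288×10^8 km.
On the circular orbit at r = 7.5548×10^8 km, v_c = √(μ/r) = 13.25330 km/s.
Vis-viva on the transfer ellipse at r = 7.5548×10^8 km gives v_t = √[μ(2/r − 1/a_t)] = 7.651795 km/s.
Δv₂ = |v_t − v_c| = |7.651795 − 13.25330| = 5.602 km/s.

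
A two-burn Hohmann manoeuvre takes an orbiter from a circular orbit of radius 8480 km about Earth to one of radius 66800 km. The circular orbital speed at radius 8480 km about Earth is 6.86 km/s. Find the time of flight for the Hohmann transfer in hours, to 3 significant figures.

From the circular-orbit relation v² = μ/r at r = 8480 km: μ = v²r = (6.86)² × 8480 = 3.99065×10^5 km³/s².
The Hohmann ellipse has a_t = (r₁ + r₂)/2 = 37640 km.
By Kepler's third law the transfer-orbit period is T = 2π√(a_t³/μ), so t = T/2 = 36320 s.
Converting: 36320 s ÷ 3600 s/hour = 10.1 hours.

t = 10.1 hours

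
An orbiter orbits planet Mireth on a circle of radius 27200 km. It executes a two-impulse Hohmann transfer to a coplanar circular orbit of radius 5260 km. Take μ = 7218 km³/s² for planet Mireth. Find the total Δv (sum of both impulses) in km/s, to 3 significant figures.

Transfer-ellipse semi-major axis a_t = (r₁ + r₂)/2 = (27200 + 5260)/2 = 16230 km.
At r₁ the circular-orbit speed is v₁ = √(μ/r₁) = 0.515138 km/s.
On the transfer ellipse at r₁, vis-viva equation gives v_a = √[μ(2/r₁ − 1/a_t)] = 0.293263 km/s.
First burn Δv₁ = |v_a − v₁| = 0.221875 km/s.
Circular speed at r₂: v₂ = √(μ/r₂) = 1.171428 km/s.
Transfer-orbit speed at r₂: v_p = √[μ(2/r₂ − 1/a_t)] = 1.516494 km/s.
Second burn Δv₂ = |v₂ − v_p| = 0.345066 km/s.
Total Δv = Δv₁ + Δv₂ = 0.5669 km/s.

Δv = 0.567 km/s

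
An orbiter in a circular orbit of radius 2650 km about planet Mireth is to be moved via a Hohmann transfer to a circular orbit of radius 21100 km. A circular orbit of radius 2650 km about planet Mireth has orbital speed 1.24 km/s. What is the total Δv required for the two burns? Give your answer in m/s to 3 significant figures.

Δv = 645 m/s

From the circular-orbit relation v² = μ/r at r = 2650 km: μ = v²r = (1.24)² × 2650 = 4074.64 km³/s².
Transfer-ellipse semi-major axis a_t = (r₁ + r₂)/2 = (2650 + 21100)/2 = 11875 km.
At r₁ the circular-orbit speed is v₁ = √(μ/r₁) = 1.2400 km/s.
On the transfer ellipse at r₁, vis-viva gives v_p = √[μ(2/r₁ − 1/a_t)] = 1.6529 km/s.
First burn Δv₁ = |v_p − v₁| = 0.4129 km/s.
Circular speed at r₂: v₂ = √(μ/r₂) = 0.439444 km/s.
Transfer-orbit speed at r₂: v_a = √[μ(2/r₂ − 1/a_t)] = 0.207591 km/s.
Second burn Δv₂ = |v₂ − v_a| = 0.2319 km/s.
Δv = Δv₁ + Δv₂ = 0.4129 + 0.2319 = 0.6448 km/s.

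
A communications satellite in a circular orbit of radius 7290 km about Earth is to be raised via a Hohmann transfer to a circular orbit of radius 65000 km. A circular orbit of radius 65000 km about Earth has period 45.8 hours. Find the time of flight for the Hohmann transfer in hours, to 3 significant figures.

From Kepler's third law T² = 4π²r³/μ at r = 65000 km, T = 45.8 hours = 45.8 × 3600 s = 1.6488×10^5 s: μ = 4π²r³/T² = 3.98808×10^5 km³/s².
Semi-major axis of the transfer orbit: a_t = (7290 + 65000)/2 = 36145 km.
Transfer time t = π√(a_t³/μ) = π√((36145)³ / 3.98808×10^5) = 34190 s.
Converting: 34190 s ÷ 3600 s/hour = 9.50 hours.

t = 9.50 hours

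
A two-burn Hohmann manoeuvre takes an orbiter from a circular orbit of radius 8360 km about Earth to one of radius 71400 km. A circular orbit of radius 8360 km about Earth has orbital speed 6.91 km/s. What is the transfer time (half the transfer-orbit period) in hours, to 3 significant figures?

From the circular-orbit relation v² = μ/r at r = 8360 km: μ = v²r = (6.91)² × 8360 = 3.99174×10^5 km³/s².
Transfer-ellipse semi-major axis a_t = (r₁ + r₂)/2 = (8360 + 71400)/2 = 39880 km.
Half the transfer-orbit period gives t = π√(a_t³/μ) = 39600 s.
Converting: 39600 s ÷ 3600 s/hour = 11.0 hours.

t = 11.0 hours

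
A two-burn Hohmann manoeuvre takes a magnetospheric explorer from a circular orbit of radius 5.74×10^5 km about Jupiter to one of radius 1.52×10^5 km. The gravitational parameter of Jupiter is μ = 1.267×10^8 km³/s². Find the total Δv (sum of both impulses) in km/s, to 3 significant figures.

Δv = 12.7 km/s

The Hohmann ellipse has a_t = (r₁ + r₂)/2 = 3.630×10^5 km.
Circular speed at r₁: v₁ = √(μ/r₁) = √(1.267×10^8/5.740×10^5) = 14.857 km/s.
On the transfer ellipse at r₁, vis-viva equation gives v_a = √[μ(2/r₁ − 1/a_t)] = 9.6139 km/s.
First burn Δv₁ = |v_a − v₁| = 5.243 km/s.
Circular speed at r₂: v₂ = √(μ/r₂) = 28.871 km/s.
Transfer-orbit speed at r₂: v_p = √[μ(2/r₂ − 1/a_t)] = 36.305 km/s.
Second burn Δv₂ = |v₂ − v_p| = 7.434 km/s.
Δv = Δv₁ + Δv₂ = 5.243 + 7.434 = 12.68 km/s.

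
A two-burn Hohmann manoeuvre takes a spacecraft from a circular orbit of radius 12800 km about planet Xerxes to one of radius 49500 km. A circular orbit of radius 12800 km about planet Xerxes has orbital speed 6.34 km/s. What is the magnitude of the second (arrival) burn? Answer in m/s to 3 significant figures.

From the circular-orbit relation v² = μ/r at r = 12800 km: μ = v²r = (6.34)² × 12800 = 5.14504×10^5 km³/s².
Transfer-ellipse semi-major axis a_t = (r₁ + r₂)/2 = (12800 + 49500)/2 = 31150 km.
On the circular orbit at r = 49500 km, v_c = √(μ/r) = 3.224 km/s.
Vis-viva on the transfer ellipse at r = 49500 km gives v_t = √[μ(2/r − 1/a_t)] = 2.067 km/s.
Δv₂ = |v_t − v_c| = |2.067 − 3.224| = 1.157 km/s.

Δv₂ = 1160 m/s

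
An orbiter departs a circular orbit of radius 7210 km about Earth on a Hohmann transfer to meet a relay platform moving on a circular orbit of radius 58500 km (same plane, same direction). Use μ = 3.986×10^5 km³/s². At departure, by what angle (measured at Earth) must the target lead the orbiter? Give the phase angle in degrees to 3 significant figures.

Transfer-ellipse semi-major axis a_t = (r₁ + r₂)/2 = (7210 + 58500)/2 = 32855 km.
Transfer time t = π√(a_t³/μ) = 29634 s.
The target's mean motion on its circular orbit is ω₂ = √(μ/r₂³) = 4.4621×10^-5 rad/s.
Angle swept by the target during transfer: ω₂·t = 1.3223 rad = 75.76°.
The orbiter traverses 180° on the transfer ellipse, so the target must lead by 180° − 75.76° = 104°.

φ = 104°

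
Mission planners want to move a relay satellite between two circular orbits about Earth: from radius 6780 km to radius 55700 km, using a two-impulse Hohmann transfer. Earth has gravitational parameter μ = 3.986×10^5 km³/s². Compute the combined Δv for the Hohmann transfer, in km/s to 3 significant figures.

Δv = 4.00 km/s

Transfer-ellipse semi-major axis a_t = (r₁ + r₂)/2 = (6780 + 55700)/2 = 31240 km.
At r₁ the circular-orbit speed is v₁ = √(μ/r₁) = 7.66750 km/s.
Transfer-orbit speed at r₁ (vis-viva equation): v_p = √[μ(2/r₁ − 1/a_t)] = 10.2383 km/s.
First burn Δv₁ = |v_p − v₁| = 2.571 km/s.
At r₂, v₂ = √(μ/r₂) = 2.675 km/s.
Transfer-orbit speed at r₂: v_a = √[μ(2/r₂ − 1/a_t)] = 1.246 km/s.
Second burn Δv₂ = |v₂ − v_a| = 1.429 km/s.
Total Δv = Δv₁ + Δv₂ = 4.000 km/s.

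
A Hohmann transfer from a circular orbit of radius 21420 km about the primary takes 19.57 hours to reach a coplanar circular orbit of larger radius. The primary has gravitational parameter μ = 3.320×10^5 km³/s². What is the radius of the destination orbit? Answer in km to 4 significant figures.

Transfer time t = 19.57 hours = 70452 s, and t = π√(a_t³/μ).
So a_t = (μ t²/π²)^(1/3) = (3.320×10^5 × (70452)² / π²)^(1/3) = 55065 km.
Since a_t = (r₁ + r₂)/2, r₂ = 2a_t − r₁ = 2×55065 − 21420 = 88710 km.

r₂ = 88710 km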